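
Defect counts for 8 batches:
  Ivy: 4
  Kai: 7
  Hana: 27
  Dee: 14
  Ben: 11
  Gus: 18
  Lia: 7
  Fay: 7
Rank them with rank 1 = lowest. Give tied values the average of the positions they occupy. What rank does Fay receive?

Sorted (ascending): 4, 7, 7, 7, 11, 14, 18, 27
The 3 values of 7 occupy positions 2–4 → average rank 3.
Fay has value 7 → rank 3.

3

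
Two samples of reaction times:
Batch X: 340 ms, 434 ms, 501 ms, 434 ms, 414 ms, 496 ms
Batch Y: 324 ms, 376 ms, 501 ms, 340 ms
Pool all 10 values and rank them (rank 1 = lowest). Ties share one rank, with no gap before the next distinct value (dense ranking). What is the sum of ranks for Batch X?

Sorted (ascending): 324, 340, 340, 376, 414, 434, 434, 496, 501, 501
The 2 values of 340 share dense rank 2.
The 2 values of 434 share dense rank 5.
The 2 values of 501 share dense rank 7.
Remaining distinct values take the next consecutive integers.
Batch X values → pooled ranks: 340→2, 434→5, 501→7, 434→5, 414→4, 496→6
Rank sum = 2 + 5 + 7 + 5 + 4 + 6 = 29

29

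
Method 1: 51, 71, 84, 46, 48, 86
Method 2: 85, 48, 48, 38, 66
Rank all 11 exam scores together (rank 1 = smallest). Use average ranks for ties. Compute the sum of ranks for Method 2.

26

Sorted (ascending): 38, 46, 48, 48, 48, 51, 66, 71, 84, 85, 86
The 3 values of 48 occupy positions 3–5 → average rank 4.
Method 2 values → pooled ranks: 85→10, 48→4, 48→4, 38→1, 66→7
Rank sum = 10 + 4 + 4 + 1 + 7 = 26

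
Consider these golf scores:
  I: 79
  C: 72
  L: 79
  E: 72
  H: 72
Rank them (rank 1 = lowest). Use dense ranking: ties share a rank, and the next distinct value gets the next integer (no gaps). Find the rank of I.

Sorted (ascending): 72, 72, 72, 79, 79
The 3 values of 72 share dense rank 1.
The 2 values of 79 share dense rank 2.
I has value 79 → rank 2.

2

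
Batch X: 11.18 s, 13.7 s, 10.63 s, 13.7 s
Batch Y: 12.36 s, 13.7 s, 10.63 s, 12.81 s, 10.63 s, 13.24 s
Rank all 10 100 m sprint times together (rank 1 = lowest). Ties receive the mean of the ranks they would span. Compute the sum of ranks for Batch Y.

Sorted (ascending): 10.63, 10.63, 10.63, 11.18, 12.36, 12.81, 13.24, 13.7, 13.7, 13.7
The 3 values of 10.63 occupy positions 1–3 → average rank 2.
The 3 values of 13.7 occupy positions 8–10 → average rank 9.
Batch Y values → pooled ranks: 12.36→5, 13.7→9, 10.63→2, 12.81→6, 10.63→2, 13.24→7
Rank sum = 5 + 9 + 2 + 6 + 2 + 7 = 31

31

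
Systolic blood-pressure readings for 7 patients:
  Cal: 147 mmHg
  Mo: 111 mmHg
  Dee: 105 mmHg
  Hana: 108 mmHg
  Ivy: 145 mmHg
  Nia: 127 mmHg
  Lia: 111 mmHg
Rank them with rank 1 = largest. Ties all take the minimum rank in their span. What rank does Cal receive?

1

Sorted (descending): 147, 145, 127, 111, 111, 108, 105
The 2 values of 111 occupy positions 4–5 → each gets rank 4.
Cal has value 147 mmHg → rank 1.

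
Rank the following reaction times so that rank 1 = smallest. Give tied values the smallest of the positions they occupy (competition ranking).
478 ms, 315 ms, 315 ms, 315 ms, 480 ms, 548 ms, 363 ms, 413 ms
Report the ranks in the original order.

6, 1, 1, 1, 7, 8, 4, 5

Sorted (ascending): 315, 315, 315, 363, 413, 478, 480, 548
The 3 values of 315 occupy positions 1–3 → each gets rank 1.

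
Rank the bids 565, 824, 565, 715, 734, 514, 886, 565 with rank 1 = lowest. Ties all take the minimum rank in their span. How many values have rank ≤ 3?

Sorted (ascending): 514, 565, 565, 565, 715, 734, 824, 886
The 3 values of 565 occupy positions 2–4 → each gets rank 2.
Ranks ≤ 3: {1, 2, 2, 2} → 4 values.

4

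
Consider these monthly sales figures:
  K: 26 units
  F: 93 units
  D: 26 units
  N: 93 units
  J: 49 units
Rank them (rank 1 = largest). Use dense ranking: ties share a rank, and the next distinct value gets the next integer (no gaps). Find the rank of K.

Sorted (descending): 93, 93, 49, 26, 26
The 2 values of 93 share dense rank 1.
The 2 values of 26 share dense rank 3.
Remaining distinct values take the next consecutive integers.
K has value 26 units → rank 3.

3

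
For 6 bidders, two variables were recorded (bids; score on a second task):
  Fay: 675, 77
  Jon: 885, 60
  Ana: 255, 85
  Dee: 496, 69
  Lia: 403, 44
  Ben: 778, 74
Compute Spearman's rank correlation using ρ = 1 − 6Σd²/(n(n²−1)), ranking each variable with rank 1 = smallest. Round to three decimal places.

Ranks of variable 1: 4, 6, 1, 3, 2, 5
Ranks of variable 2: 5, 2, 6, 3, 1, 4
d = r₁ − r₂: -1, 4, -5, 0, 1, 1
d²: 1, 16, 25, 0, 1, 1; Σd² = 44
ρ = 1 − 6·44/(6·35) = 1 − 264/210 = -0.257

-0.257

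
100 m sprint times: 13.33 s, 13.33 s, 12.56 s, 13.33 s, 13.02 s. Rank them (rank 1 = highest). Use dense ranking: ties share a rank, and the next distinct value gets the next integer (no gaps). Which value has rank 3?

Sorted (descending): 13.33, 13.33, 13.33, 13.02, 12.56
The 3 values of 13.33 share dense rank 1.
Remaining distinct values take the next consecutive integers.
Rank 3 → value 12.56.

12.56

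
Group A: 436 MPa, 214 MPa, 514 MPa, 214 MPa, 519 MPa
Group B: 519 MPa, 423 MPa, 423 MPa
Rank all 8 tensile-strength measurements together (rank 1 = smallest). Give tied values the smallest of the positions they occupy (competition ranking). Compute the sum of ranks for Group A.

Sorted (ascending): 214, 214, 423, 423, 436, 514, 519, 519
The 2 values of 214 occupy positions 1–2 → each gets rank 1.
The 2 values of 423 occupy positions 3–4 → each gets rank 3.
The 2 values of 519 occupy positions 7–8 → each gets rank 7.
Group A values → pooled ranks: 436→5, 214→1, 514→6, 214→1, 519→7
Rank sum = 5 + 1 + 6 + 1 + 7 = 20

20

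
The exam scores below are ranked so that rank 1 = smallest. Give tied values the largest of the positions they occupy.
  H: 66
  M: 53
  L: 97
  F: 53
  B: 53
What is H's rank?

Sorted (ascending): 53, 53, 53, 66, 97
The 3 values of 53 occupy positions 1–3 → each gets rank 3.
H has value 66 → rank 4.

4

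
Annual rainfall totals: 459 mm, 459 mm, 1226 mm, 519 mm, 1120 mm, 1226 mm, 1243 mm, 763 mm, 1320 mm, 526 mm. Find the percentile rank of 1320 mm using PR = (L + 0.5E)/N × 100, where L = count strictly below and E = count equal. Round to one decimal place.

95.0

N = 10.
Strictly below 1320: 9. Equal to 1320: 1.
PR = (9 + 0.5·1)/10 × 100 = 95.0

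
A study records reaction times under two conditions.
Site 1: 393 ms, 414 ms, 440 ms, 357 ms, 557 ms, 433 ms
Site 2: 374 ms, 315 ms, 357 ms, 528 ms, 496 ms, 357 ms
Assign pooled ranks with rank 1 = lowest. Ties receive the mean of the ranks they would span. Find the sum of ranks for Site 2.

33

Sorted (ascending): 315, 357, 357, 357, 374, 393, 414, 433, 440, 496, 528, 557
The 3 values of 357 occupy positions 2–4 → average rank 3.
Site 2 values → pooled ranks: 374→5, 315→1, 357→3, 528→11, 496→10, 357→3
Rank sum = 5 + 1 + 3 + 11 + 10 + 3 = 33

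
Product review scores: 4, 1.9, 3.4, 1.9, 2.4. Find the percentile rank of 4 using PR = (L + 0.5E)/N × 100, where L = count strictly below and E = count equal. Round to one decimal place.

N = 5.
Strictly below 4: 4. Equal to 4: 1.
PR = (4 + 0.5·1)/5 × 100 = 90.0

90.0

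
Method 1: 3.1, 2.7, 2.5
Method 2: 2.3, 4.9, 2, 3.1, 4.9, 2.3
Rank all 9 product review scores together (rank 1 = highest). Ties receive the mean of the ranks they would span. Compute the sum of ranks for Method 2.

30.5

Sorted (descending): 4.9, 4.9, 3.1, 3.1, 2.7, 2.5, 2.3, 2.3, 2
The 2 values of 4.9 occupy positions 1–2 → average rank (1+2)/2 = 1.5.
The 2 values of 3.1 occupy positions 3–4 → average rank (3+4)/2 = 3.5.
The 2 values of 2.3 occupy positions 7–8 → average rank (7+8)/2 = 7.5.
Method 2 values → pooled ranks: 2.3→7.5, 4.9→1.5, 2→9, 3.1→3.5, 4.9→1.5, 2.3→7.5
Rank sum = 7.5 + 1.5 + 9 + 3.5 + 1.5 + 7.5 = 30.5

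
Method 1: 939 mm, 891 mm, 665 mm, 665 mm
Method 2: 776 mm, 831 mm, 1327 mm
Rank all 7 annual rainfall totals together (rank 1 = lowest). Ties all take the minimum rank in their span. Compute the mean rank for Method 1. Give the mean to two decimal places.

3.25

Sorted (ascending): 665, 665, 776, 831, 891, 939, 1327
The 2 values of 665 occupy positions 1–2 → each gets rank 1.
Method 1 values → pooled ranks: 939→6, 891→5, 665→1, 665→1
Mean rank = (6 + 5 + 1 + 1) / 4 = 3.25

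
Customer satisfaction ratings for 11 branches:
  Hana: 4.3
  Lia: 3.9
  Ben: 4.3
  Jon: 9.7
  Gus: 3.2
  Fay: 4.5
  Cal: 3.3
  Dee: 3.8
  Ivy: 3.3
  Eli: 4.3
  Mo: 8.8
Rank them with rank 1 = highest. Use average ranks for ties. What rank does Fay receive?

Sorted (descending): 9.7, 8.8, 4.5, 4.3, 4.3, 4.3, 3.9, 3.8, 3.3, 3.3, 3.2
The 3 values of 4.3 occupy positions 4–6 → average rank 5.
The 2 values of 3.3 occupy positions 9–10 → average rank (9+10)/2 = 9.5.
Fay has value 4.5 → rank 3.

3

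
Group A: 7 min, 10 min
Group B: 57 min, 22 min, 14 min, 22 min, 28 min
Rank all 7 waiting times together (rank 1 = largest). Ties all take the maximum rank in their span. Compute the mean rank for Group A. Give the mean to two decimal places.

6.50

Sorted (descending): 57, 28, 22, 22, 14, 10, 7
The 2 values of 22 occupy positions 3–4 → each gets rank 4.
Group A values → pooled ranks: 7→7, 10→6
Mean rank = (7 + 6) / 2 = 6.50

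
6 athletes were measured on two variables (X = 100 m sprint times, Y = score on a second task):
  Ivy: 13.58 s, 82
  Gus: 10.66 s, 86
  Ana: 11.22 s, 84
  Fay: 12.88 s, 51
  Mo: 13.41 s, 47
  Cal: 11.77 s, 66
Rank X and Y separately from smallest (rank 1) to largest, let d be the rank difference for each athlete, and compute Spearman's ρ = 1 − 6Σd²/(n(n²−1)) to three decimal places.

-0.657

Ranks of variable 1: 6, 1, 2, 4, 5, 3
Ranks of variable 2: 4, 6, 5, 2, 1, 3
d = r₁ − r₂: 2, -5, -3, 2, 4, 0
d²: 4, 25, 9, 4, 16, 0; Σd² = 58
ρ = 1 − 6·58/(6·35) = 1 − 348/210 = -0.657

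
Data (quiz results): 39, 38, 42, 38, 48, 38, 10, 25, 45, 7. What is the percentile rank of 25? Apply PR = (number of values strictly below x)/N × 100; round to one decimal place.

N = 10.
Strictly below 25: 2. Equal to 25: 1.
PR = 2/10 × 100 = 20.0

20.0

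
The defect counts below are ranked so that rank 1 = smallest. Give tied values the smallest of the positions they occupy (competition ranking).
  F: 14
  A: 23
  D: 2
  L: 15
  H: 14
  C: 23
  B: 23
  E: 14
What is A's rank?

Sorted (ascending): 2, 14, 14, 14, 15, 23, 23, 23
The 3 values of 14 occupy positions 2–4 → each gets rank 2.
The 3 values of 23 occupy positions 6–8 → each gets rank 6.
A has value 23 → rank 6.

6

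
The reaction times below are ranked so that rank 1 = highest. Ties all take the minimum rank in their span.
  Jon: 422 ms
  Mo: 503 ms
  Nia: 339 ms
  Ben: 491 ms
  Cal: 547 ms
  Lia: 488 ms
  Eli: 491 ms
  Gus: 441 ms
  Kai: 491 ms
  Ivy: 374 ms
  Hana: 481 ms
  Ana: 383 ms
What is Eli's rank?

Sorted (descending): 547, 503, 491, 491, 491, 488, 481, 441, 422, 383, 374, 339
The 3 values of 491 occupy positions 3–5 → each gets rank 3.
Eli has value 491 ms → rank 3.

3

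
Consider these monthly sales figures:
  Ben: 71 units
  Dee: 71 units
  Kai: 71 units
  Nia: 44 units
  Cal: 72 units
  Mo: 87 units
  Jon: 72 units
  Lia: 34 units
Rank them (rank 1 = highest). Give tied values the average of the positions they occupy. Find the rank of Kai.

Sorted (descending): 87, 72, 72, 71, 71, 71, 44, 34
The 2 values of 72 occupy positions 2–3 → average rank (2+3)/2 = 2.5.
The 3 values of 71 occupy positions 4–6 → average rank 5.
Kai has value 71 units → rank 5.

5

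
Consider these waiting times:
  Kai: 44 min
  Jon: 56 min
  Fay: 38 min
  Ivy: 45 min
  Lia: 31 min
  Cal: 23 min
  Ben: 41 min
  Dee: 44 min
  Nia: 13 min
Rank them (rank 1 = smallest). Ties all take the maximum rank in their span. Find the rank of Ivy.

Sorted (ascending): 13, 23, 31, 38, 41, 44, 44, 45, 56
The 2 values of 44 occupy positions 6–7 → each gets rank 7.
Ivy has value 45 min → rank 8.

8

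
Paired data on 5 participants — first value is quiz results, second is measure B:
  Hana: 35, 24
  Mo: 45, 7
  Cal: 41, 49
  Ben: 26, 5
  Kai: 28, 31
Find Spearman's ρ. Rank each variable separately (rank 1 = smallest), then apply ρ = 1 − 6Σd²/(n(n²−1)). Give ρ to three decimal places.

Ranks of variable 1: 3, 5, 4, 1, 2
Ranks of variable 2: 3, 2, 5, 1, 4
d = r₁ − r₂: 0, 3, -1, 0, -2
d²: 0, 9, 1, 0, 4; Σd² = 14
ρ = 1 − 6·14/(5·24) = 1 − 84/120 = 0.300

0.300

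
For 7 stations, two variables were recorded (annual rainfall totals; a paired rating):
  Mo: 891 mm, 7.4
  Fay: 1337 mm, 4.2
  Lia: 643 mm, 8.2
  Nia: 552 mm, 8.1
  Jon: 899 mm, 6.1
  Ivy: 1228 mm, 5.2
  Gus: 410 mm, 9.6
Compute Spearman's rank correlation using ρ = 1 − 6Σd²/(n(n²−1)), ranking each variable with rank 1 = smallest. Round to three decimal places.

-0.964

Ranks of variable 1: 4, 7, 3, 2, 5, 6, 1
Ranks of variable 2: 4, 1, 6, 5, 3, 2, 7
d = r₁ − r₂: 0, 6, -3, -3, 2, 4, -6
d²: 0, 36, 9, 9, 4, 16, 36; Σd² = 110
ρ = 1 − 6·110/(7·48) = 1 − 660/336 = -0.964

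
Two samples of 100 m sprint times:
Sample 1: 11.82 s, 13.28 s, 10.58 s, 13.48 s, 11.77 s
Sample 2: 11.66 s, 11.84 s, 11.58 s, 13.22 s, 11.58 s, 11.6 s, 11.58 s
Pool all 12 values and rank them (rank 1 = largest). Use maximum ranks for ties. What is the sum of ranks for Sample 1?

Sorted (descending): 13.48, 13.28, 13.22, 11.84, 11.82, 11.77, 11.66, 11.6, 11.58, 11.58, 11.58, 10.58
The 3 values of 11.58 occupy positions 9–11 → each gets rank 11.
Sample 1 values → pooled ranks: 11.82→5, 13.28→2, 10.58→12, 13.48→1, 11.77→6
Rank sum = 5 + 2 + 12 + 1 + 6 = 26

26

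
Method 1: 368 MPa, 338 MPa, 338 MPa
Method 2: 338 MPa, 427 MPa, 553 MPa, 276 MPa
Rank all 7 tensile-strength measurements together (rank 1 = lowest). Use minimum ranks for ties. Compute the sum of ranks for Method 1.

9

Sorted (ascending): 276, 338, 338, 338, 368, 427, 553
The 3 values of 338 occupy positions 2–4 → each gets rank 2.
Method 1 values → pooled ranks: 368→5, 338→2, 338→2
Rank sum = 5 + 2 + 2 = 9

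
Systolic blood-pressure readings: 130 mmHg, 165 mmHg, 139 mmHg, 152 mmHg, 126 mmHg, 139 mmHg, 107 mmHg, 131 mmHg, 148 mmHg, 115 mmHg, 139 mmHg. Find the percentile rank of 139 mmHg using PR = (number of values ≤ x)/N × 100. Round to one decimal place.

72.7

N = 11.
Strictly below 139: 5. Equal to 139: 3.
PR = 8/11 × 100 = 72.7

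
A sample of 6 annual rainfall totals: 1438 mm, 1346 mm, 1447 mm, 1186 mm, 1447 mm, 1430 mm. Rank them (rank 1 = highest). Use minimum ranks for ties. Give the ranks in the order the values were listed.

3, 5, 1, 6, 1, 4

Sorted (descending): 1447, 1447, 1438, 1430, 1346, 1186
The 2 values of 1447 occupy positions 1–2 → each gets rank 1.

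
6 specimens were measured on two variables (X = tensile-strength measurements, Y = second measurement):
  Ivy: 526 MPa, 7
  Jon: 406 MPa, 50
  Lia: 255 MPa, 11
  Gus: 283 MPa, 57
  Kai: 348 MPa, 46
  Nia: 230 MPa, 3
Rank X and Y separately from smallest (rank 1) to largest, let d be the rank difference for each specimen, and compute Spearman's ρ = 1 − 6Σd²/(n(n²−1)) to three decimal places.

Ranks of variable 1: 6, 5, 2, 3, 4, 1
Ranks of variable 2: 2, 5, 3, 6, 4, 1
d = r₁ − r₂: 4, 0, -1, -3, 0, 0
d²: 16, 0, 1, 9, 0, 0; Σd² = 26
ρ = 1 − 6·26/(6·35) = 1 − 156/210 = 0.257

0.257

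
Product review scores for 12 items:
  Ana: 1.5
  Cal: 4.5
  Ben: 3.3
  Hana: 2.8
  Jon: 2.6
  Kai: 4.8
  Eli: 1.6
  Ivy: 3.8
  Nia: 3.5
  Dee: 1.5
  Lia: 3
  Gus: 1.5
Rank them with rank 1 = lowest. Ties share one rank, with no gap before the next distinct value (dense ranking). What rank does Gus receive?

1

Sorted (ascending): 1.5, 1.5, 1.5, 1.6, 2.6, 2.8, 3, 3.3, 3.5, 3.8, 4.5, 4.8
The 3 values of 1.5 share dense rank 1.
Remaining distinct values take the next consecutive integers.
Gus has value 1.5 → rank 1.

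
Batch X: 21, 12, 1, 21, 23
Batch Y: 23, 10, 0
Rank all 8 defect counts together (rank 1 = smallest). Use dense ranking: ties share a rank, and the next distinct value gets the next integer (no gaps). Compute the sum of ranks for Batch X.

Sorted (ascending): 0, 1, 10, 12, 21, 21, 23, 23
The 2 values of 21 share dense rank 5.
The 2 values of 23 share dense rank 6.
Remaining distinct values take the next consecutive integers.
Batch X values → pooled ranks: 21→5, 12→4, 1→2, 21→5, 23→6
Rank sum = 5 + 4 + 2 + 5 + 6 = 22

22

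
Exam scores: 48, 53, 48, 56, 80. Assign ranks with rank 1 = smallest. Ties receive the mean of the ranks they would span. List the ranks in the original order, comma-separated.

Sorted (ascending): 48, 48, 53, 56, 80
The 2 values of 48 occupy positions 1–2 → average rank (1+2)/2 = 1.5.

1.5, 3, 1.5, 4, 5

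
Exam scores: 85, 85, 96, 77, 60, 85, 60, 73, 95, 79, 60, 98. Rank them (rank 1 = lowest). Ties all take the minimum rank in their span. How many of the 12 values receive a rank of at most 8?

9

Sorted (ascending): 60, 60, 60, 73, 77, 79, 85, 85, 85, 95, 96, 98
The 3 values of 60 occupy positions 1–3 → each gets rank 1.
The 3 values of 85 occupy positions 7–9 → each gets rank 7.
Ranks ≤ 8: {1, 1, 1, 4, 5, 6, 7, 7, 7} → 9 values.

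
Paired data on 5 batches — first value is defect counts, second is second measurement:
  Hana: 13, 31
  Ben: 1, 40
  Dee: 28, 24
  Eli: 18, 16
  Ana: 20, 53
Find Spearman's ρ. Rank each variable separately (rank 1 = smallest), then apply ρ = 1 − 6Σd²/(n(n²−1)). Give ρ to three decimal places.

Ranks of variable 1: 2, 1, 5, 3, 4
Ranks of variable 2: 3, 4, 2, 1, 5
d = r₁ − r₂: -1, -3, 3, 2, -1
d²: 1, 9, 9, 4, 1; Σd² = 24
ρ = 1 − 6·24/(5·24) = 1 − 144/120 = -0.200

-0.200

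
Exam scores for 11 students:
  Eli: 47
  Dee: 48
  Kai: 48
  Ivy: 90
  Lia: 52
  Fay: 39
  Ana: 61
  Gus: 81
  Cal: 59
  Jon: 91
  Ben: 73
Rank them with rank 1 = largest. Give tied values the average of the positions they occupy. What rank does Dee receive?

Sorted (descending): 91, 90, 81, 73, 61, 59, 52, 48, 48, 47, 39
The 2 values of 48 occupy positions 8–9 → average rank (8+9)/2 = 8.5.
Dee has value 48 → rank 8.5.

8.5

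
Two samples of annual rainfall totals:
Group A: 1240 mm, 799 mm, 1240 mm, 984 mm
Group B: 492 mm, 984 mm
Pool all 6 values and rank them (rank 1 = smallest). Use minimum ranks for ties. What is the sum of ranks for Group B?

4

Sorted (ascending): 492, 799, 984, 984, 1240, 1240
The 2 values of 984 occupy positions 3–4 → each gets rank 3.
The 2 values of 1240 occupy positions 5–6 → each gets rank 5.
Group B values → pooled ranks: 492→1, 984→3
Rank sum = 1 + 3 = 4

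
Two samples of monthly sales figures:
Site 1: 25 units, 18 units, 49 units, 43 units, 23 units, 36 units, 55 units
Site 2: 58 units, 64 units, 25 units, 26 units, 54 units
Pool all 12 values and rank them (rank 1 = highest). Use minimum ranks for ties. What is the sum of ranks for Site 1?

53

Sorted (descending): 64, 58, 55, 54, 49, 43, 36, 26, 25, 25, 23, 18
The 2 values of 25 occupy positions 9–10 → each gets rank 9.
Site 1 values → pooled ranks: 25→9, 18→12, 49→5, 43→6, 23→11, 36→7, 55→3
Rank sum = 9 + 12 + 5 + 6 + 11 + 7 + 3 = 53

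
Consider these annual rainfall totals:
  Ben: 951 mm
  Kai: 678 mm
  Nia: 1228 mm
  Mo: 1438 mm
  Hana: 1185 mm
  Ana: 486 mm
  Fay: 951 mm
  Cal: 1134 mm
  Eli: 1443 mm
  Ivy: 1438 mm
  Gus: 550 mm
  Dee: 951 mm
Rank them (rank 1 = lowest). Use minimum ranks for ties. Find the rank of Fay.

4

Sorted (ascending): 486, 550, 678, 951, 951, 951, 1134, 1185, 1228, 1438, 1438, 1443
The 3 values of 951 occupy positions 4–6 → each gets rank 4.
The 2 values of 1438 occupy positions 10–11 → each gets rank 10.
Fay has value 951 mm → rank 4.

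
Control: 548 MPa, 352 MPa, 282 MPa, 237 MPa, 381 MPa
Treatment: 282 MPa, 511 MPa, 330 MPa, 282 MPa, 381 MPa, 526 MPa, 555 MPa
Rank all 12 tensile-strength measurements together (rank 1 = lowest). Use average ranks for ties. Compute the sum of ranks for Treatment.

Sorted (ascending): 237, 282, 282, 282, 330, 352, 381, 381, 511, 526, 548, 555
The 3 values of 282 occupy positions 2–4 → average rank 3.
The 2 values of 381 occupy positions 7–8 → average rank (7+8)/2 = 7.5.
Treatment values → pooled ranks: 282→3, 511→9, 330→5, 282→3, 381→7.5, 526→10, 555→12
Rank sum = 3 + 9 + 5 + 3 + 7.5 + 10 + 12 = 49.5

49.5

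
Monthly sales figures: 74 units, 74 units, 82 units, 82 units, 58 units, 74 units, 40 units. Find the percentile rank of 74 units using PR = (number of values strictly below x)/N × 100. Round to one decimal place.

28.6

N = 7.
Strictly below 74: 2. Equal to 74: 3.
PR = 2/7 × 100 = 28.6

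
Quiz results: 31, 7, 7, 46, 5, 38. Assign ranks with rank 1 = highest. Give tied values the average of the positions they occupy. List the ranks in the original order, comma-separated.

Sorted (descending): 46, 38, 31, 7, 7, 5
The 2 values of 7 occupy positions 4–5 → average rank (4+5)/2 = 4.5.

3, 4.5, 4.5, 1, 6, 2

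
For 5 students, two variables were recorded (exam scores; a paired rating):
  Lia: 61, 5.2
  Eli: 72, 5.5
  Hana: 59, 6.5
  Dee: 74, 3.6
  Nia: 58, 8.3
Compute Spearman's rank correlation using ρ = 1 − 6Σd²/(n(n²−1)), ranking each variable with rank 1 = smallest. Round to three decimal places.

Ranks of variable 1: 3, 4, 2, 5, 1
Ranks of variable 2: 2, 3, 4, 1, 5
d = r₁ − r₂: 1, 1, -2, 4, -4
d²: 1, 1, 4, 16, 16; Σd² = 38
ρ = 1 − 6·38/(5·24) = 1 − 228/120 = -0.900

-0.900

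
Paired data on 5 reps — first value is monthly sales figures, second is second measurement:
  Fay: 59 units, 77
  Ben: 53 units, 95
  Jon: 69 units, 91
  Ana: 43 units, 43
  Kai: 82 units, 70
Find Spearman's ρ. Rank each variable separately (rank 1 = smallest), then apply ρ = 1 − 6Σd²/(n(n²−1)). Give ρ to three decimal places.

Ranks of variable 1: 3, 2, 4, 1, 5
Ranks of variable 2: 3, 5, 4, 1, 2
d = r₁ − r₂: 0, -3, 0, 0, 3
d²: 0, 9, 0, 0, 9; Σd² = 18
ρ = 1 − 6·18/(5·24) = 1 − 108/120 = 0.100

0.100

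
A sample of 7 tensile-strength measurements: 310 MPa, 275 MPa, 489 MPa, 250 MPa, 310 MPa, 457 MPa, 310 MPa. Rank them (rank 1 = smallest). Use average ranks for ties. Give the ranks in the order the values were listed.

4, 2, 7, 1, 4, 6, 4

Sorted (ascending): 250, 275, 310, 310, 310, 457, 489
The 3 values of 310 occupy positions 3–5 → average rank 4.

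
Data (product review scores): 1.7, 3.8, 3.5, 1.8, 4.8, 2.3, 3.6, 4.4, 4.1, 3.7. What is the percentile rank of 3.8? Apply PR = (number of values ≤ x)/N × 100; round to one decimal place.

N = 10.
Strictly below 3.8: 6. Equal to 3.8: 1.
PR = 7/10 × 100 = 70.0

70.0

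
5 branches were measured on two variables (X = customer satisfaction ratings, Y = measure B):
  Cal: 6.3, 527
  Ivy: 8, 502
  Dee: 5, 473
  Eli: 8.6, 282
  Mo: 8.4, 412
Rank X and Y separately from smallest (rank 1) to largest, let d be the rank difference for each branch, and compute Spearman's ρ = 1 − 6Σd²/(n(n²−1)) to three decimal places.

-0.700

Ranks of variable 1: 2, 3, 1, 5, 4
Ranks of variable 2: 5, 4, 3, 1, 2
d = r₁ − r₂: -3, -1, -2, 4, 2
d²: 9, 1, 4, 16, 4; Σd² = 34
ρ = 1 − 6·34/(5·24) = 1 − 204/120 = -0.700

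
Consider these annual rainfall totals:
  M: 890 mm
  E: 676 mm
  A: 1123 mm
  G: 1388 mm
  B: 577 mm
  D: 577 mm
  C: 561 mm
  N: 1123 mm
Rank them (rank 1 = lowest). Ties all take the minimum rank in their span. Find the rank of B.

Sorted (ascending): 561, 577, 577, 676, 890, 1123, 1123, 1388
The 2 values of 577 occupy positions 2–3 → each gets rank 2.
The 2 values of 1123 occupy positions 6–7 → each gets rank 6.
B has value 577 mm → rank 2.

2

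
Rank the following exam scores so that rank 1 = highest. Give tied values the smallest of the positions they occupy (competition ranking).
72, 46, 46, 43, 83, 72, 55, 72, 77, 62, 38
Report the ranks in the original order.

Sorted (descending): 83, 77, 72, 72, 72, 62, 55, 46, 46, 43, 38
The 3 values of 72 occupy positions 3–5 → each gets rank 3.
The 2 values of 46 occupy positions 8–9 → each gets rank 8.

3, 8, 8, 10, 1, 3, 7, 3, 2, 6, 11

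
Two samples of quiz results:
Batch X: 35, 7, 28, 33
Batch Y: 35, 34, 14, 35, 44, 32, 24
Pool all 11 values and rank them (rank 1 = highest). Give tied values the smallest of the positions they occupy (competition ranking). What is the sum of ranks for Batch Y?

36

Sorted (descending): 44, 35, 35, 35, 34, 33, 32, 28, 24, 14, 7
The 3 values of 35 occupy positions 2–4 → each gets rank 2.
Batch Y values → pooled ranks: 35→2, 34→5, 14→10, 35→2, 44→1, 32→7, 24→9
Rank sum = 2 + 5 + 10 + 2 + 1 + 7 + 9 = 36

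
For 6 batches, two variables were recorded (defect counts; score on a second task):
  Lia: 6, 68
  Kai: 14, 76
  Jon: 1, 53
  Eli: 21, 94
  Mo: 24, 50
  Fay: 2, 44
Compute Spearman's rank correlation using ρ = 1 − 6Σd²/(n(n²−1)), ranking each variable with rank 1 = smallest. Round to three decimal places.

Ranks of variable 1: 3, 4, 1, 5, 6, 2
Ranks of variable 2: 4, 5, 3, 6, 2, 1
d = r₁ − r₂: -1, -1, -2, -1, 4, 1
d²: 1, 1, 4, 1, 16, 1; Σd² = 24
ρ = 1 − 6·24/(6·35) = 1 − 144/210 = 0.314

0.314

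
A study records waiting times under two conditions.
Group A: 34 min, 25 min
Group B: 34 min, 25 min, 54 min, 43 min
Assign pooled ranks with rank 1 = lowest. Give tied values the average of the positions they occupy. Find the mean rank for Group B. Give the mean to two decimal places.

Sorted (ascending): 25, 25, 34, 34, 43, 54
The 2 values of 25 occupy positions 1–2 → average rank (1+2)/2 = 1.5.
The 2 values of 34 occupy positions 3–4 → average rank (3+4)/2 = 3.5.
Group B values → pooled ranks: 34→3.5, 25→1.5, 54→6, 43→5
Mean rank = (3.5 + 1.5 + 6 + 5) / 4 = 4.00

4.00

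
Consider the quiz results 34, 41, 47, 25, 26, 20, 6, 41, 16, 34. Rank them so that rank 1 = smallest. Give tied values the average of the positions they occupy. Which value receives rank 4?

Sorted (ascending): 6, 16, 20, 25, 26, 34, 34, 41, 41, 47
The 2 values of 34 occupy positions 6–7 → average rank (6+7)/2 = 6.5.
The 2 values of 41 occupy positions 8–9 → average rank (8+9)/2 = 8.5.
Rank 4 → value 25.

25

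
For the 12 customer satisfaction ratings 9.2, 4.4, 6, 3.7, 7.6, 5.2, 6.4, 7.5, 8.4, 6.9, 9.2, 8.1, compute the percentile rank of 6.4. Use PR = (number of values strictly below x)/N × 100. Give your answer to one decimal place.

N = 12.
Strictly below 6.4: 4. Equal to 6.4: 1.
PR = 4/12 × 100 = 33.3

33.3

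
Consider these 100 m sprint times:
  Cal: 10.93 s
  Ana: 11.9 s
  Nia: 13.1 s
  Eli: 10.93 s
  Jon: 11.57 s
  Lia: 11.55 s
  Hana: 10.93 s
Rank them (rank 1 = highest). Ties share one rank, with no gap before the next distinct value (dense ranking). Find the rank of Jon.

Sorted (descending): 13.1, 11.9, 11.57, 11.55, 10.93, 10.93, 10.93
The 3 values of 10.93 share dense rank 5.
Remaining distinct values take the next consecutive integers.
Jon has value 11.57 s → rank 3.

3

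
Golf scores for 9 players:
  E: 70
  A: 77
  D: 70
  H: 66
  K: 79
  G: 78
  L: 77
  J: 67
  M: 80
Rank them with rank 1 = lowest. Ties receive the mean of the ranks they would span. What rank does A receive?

Sorted (ascending): 66, 67, 70, 70, 77, 77, 78, 79, 80
The 2 values of 70 occupy positions 3–4 → average rank (3+4)/2 = 3.5.
The 2 values of 77 occupy positions 5–6 → average rank (5+6)/2 = 5.5.
A has value 77 → rank 5.5.

5.5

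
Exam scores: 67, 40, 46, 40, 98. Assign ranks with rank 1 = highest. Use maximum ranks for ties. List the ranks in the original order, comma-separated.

Sorted (descending): 98, 67, 46, 40, 40
The 2 values of 40 occupy positions 4–5 → each gets rank 5.

2, 5, 3, 5, 1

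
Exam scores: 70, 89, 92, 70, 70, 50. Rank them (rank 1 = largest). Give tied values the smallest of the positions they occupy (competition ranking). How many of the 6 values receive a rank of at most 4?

5

Sorted (descending): 92, 89, 70, 70, 70, 50
The 3 values of 70 occupy positions 3–5 → each gets rank 3.
Ranks ≤ 4: {1, 2, 3, 3, 3} → 5 values.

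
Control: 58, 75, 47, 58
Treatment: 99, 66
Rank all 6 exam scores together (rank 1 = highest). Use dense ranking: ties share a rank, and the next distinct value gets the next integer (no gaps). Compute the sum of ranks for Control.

15

Sorted (descending): 99, 75, 66, 58, 58, 47
The 2 values of 58 share dense rank 4.
Remaining distinct values take the next consecutive integers.
Control values → pooled ranks: 58→4, 75→2, 47→5, 58→4
Rank sum = 4 + 2 + 5 + 4 = 15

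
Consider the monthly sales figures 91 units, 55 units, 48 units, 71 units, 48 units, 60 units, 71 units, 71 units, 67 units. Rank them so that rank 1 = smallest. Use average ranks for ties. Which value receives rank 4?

Sorted (ascending): 48, 48, 55, 60, 67, 71, 71, 71, 91
The 2 values of 48 occupy positions 1–2 → average rank (1+2)/2 = 1.5.
The 3 values of 71 occupy positions 6–8 → average rank 7.
Rank 4 → value 60.

60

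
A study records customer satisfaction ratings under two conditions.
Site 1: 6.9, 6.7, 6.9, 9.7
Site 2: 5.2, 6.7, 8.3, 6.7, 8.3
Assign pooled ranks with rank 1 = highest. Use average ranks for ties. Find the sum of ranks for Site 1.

17

Sorted (descending): 9.7, 8.3, 8.3, 6.9, 6.9, 6.7, 6.7, 6.7, 5.2
The 2 values of 8.3 occupy positions 2–3 → average rank (2+3)/2 = 2.5.
The 2 values of 6.9 occupy positions 4–5 → average rank (4+5)/2 = 4.5.
The 3 values of 6.7 occupy positions 6–8 → average rank 7.
Site 1 values → pooled ranks: 6.9→4.5, 6.7→7, 6.9→4.5, 9.7→1
Rank sum = 4.5 + 7 + 4.5 + 1 = 17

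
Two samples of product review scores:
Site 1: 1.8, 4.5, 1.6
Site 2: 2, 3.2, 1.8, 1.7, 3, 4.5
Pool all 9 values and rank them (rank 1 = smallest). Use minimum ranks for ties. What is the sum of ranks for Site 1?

12

Sorted (ascending): 1.6, 1.7, 1.8, 1.8, 2, 3, 3.2, 4.5, 4.5
The 2 values of 1.8 occupy positions 3–4 → each gets rank 3.
The 2 values of 4.5 occupy positions 8–9 → each gets rank 8.
Site 1 values → pooled ranks: 1.8→3, 4.5→8, 1.6→1
Rank sum = 3 + 8 + 1 = 12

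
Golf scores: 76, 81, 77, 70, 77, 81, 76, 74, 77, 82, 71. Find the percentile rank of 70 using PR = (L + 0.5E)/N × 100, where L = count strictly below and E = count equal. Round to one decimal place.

N = 11.
Strictly below 70: 0. Equal to 70: 1.
PR = (0 + 0.5·1)/11 × 100 = 4.5

4.5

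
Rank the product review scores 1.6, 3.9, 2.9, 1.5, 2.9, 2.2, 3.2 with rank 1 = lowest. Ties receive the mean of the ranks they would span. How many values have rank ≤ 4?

Sorted (ascending): 1.5, 1.6, 2.2, 2.9, 2.9, 3.2, 3.9
The 2 values of 2.9 occupy positions 4–5 → average rank (4+5)/2 = 4.5.
Ranks ≤ 4: {1, 2, 3} → 3 values.

3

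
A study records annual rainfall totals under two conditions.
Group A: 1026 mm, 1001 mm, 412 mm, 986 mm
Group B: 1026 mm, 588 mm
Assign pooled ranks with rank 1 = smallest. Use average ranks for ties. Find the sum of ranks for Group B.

Sorted (ascending): 412, 588, 986, 1001, 1026, 1026
The 2 values of 1026 occupy positions 5–6 → average rank (5+6)/2 = 5.5.
Group B values → pooled ranks: 1026→5.5, 588→2
Rank sum = 5.5 + 2 = 7.5

7.5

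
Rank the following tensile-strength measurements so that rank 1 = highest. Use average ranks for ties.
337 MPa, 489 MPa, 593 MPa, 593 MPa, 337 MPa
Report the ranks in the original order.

Sorted (descending): 593, 593, 489, 337, 337
The 2 values of 593 occupy positions 1–2 → average rank (1+2)/2 = 1.5.
The 2 values of 337 occupy positions 4–5 → average rank (4+5)/2 = 4.5.

4.5, 3, 1.5, 1.5, 4.5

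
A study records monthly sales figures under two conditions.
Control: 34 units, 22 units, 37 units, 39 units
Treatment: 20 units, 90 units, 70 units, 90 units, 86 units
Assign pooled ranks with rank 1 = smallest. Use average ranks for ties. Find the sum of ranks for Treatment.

31

Sorted (ascending): 20, 22, 34, 37, 39, 70, 86, 90, 90
The 2 values of 90 occupy positions 8–9 → average rank (8+9)/2 = 8.5.
Treatment values → pooled ranks: 20→1, 90→8.5, 70→6, 90→8.5, 86→7
Rank sum = 1 + 8.5 + 6 + 8.5 + 7 = 31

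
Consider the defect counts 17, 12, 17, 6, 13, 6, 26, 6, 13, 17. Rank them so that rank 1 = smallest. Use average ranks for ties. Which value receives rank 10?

26

Sorted (ascending): 6, 6, 6, 12, 13, 13, 17, 17, 17, 26
The 3 values of 6 occupy positions 1–3 → average rank 2.
The 2 values of 13 occupy positions 5–6 → average rank (5+6)/2 = 5.5.
The 3 values of 17 occupy positions 7–9 → average rank 8.
Rank 10 → value 26.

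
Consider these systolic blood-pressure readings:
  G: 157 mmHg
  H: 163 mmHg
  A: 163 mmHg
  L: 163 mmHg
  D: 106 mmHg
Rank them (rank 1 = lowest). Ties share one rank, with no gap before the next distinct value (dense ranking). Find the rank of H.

3

Sorted (ascending): 106, 157, 163, 163, 163
The 3 values of 163 share dense rank 3.
Remaining distinct values take the next consecutive integers.
H has value 163 mmHg → rank 3.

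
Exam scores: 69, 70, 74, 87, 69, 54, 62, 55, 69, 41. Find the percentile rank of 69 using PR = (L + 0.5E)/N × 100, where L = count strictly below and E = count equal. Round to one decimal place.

N = 10.
Strictly below 69: 4. Equal to 69: 3.
PR = (4 + 0.5·3)/10 × 100 = 55.0

55.0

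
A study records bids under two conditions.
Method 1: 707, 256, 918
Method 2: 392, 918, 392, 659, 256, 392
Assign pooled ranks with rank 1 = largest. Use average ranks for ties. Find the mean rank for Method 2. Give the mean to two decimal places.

5.33

Sorted (descending): 918, 918, 707, 659, 392, 392, 392, 256, 256
The 2 values of 918 occupy positions 1–2 → average rank (1+2)/2 = 1.5.
The 3 values of 392 occupy positions 5–7 → average rank 6.
The 2 values of 256 occupy positions 8–9 → average rank (8+9)/2 = 8.5.
Method 2 values → pooled ranks: 392→6, 918→1.5, 392→6, 659→4, 256→8.5, 392→6
Mean rank = (6 + 1.5 + 6 + 4 + 8.5 + 6) / 6 = 5.33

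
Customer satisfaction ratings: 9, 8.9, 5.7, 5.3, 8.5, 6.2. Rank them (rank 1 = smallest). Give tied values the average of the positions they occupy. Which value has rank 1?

Sorted (ascending): 5.3, 5.7, 6.2, 8.5, 8.9, 9
No ties — each value takes its position as its rank.
Rank 1 → value 5.3.

5.3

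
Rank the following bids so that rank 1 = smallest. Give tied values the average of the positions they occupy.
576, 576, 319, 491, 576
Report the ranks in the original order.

4, 4, 1, 2, 4

Sorted (ascending): 319, 491, 576, 576, 576
The 3 values of 576 occupy positions 3–5 → average rank 4.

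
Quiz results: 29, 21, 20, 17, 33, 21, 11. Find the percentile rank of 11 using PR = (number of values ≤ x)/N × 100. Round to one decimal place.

N = 7.
Strictly below 11: 0. Equal to 11: 1.
PR = 1/7 × 100 = 14.3

14.3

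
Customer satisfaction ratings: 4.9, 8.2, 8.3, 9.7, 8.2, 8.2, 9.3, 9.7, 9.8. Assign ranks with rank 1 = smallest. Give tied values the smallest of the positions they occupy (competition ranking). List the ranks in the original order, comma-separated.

Sorted (ascending): 4.9, 8.2, 8.2, 8.2, 8.3, 9.3, 9.7, 9.7, 9.8
The 3 values of 8.2 occupy positions 2–4 → each gets rank 2.
The 2 values of 9.7 occupy positions 7–8 → each gets rank 7.

1, 2, 5, 7, 2, 2, 6, 7, 9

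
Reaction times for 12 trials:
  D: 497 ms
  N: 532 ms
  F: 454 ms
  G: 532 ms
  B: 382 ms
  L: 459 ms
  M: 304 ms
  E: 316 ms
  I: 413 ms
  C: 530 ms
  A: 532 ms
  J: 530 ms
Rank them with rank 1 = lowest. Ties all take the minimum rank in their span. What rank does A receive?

10

Sorted (ascending): 304, 316, 382, 413, 454, 459, 497, 530, 530, 532, 532, 532
The 2 values of 530 occupy positions 8–9 → each gets rank 8.
The 3 values of 532 occupy positions 10–12 → each gets rank 10.
A has value 532 ms → rank 10.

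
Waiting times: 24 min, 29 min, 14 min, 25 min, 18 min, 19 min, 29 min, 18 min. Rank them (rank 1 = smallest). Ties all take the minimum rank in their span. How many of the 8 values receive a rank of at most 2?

3

Sorted (ascending): 14, 18, 18, 19, 24, 25, 29, 29
The 2 values of 18 occupy positions 2–3 → each gets rank 2.
The 2 values of 29 occupy positions 7–8 → each gets rank 7.
Ranks ≤ 2: {1, 2, 2} → 3 values.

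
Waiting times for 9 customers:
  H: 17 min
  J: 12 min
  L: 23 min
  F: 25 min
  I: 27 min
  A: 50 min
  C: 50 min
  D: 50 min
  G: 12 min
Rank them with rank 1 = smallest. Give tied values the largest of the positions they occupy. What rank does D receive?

Sorted (ascending): 12, 12, 17, 23, 25, 27, 50, 50, 50
The 2 values of 12 occupy positions 1–2 → each gets rank 2.
The 3 values of 50 occupy positions 7–9 → each gets rank 9.
D has value 50 min → rank 9.

9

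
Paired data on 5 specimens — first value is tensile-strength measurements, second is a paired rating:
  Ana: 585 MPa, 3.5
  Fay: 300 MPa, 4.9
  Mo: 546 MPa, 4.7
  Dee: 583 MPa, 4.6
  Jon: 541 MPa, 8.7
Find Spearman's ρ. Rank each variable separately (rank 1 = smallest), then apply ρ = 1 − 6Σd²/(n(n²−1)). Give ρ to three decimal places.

-0.900

Ranks of variable 1: 5, 1, 3, 4, 2
Ranks of variable 2: 1, 4, 3, 2, 5
d = r₁ − r₂: 4, -3, 0, 2, -3
d²: 16, 9, 0, 4, 9; Σd² = 38
ρ = 1 − 6·38/(5·24) = 1 − 228/120 = -0.900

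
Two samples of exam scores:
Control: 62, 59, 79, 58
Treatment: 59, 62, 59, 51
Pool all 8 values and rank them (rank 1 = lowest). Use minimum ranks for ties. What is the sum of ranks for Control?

Sorted (ascending): 51, 58, 59, 59, 59, 62, 62, 79
The 3 values of 59 occupy positions 3–5 → each gets rank 3.
The 2 values of 62 occupy positions 6–7 → each gets rank 6.
Control values → pooled ranks: 62→6, 59→3, 79→8, 58→2
Rank sum = 6 + 3 + 8 + 2 = 19

19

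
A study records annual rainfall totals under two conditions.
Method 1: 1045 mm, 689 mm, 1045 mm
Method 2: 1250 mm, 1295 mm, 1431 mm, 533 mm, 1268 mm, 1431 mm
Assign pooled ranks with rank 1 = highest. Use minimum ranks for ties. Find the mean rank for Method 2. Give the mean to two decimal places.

Sorted (descending): 1431, 1431, 1295, 1268, 1250, 1045, 1045, 689, 533
The 2 values of 1431 occupy positions 1–2 → each gets rank 1.
The 2 values of 1045 occupy positions 6–7 → each gets rank 6.
Method 2 values → pooled ranks: 1250→5, 1295→3, 1431→1, 533→9, 1268→4, 1431→1
Mean rank = (5 + 3 + 1 + 9 + 4 + 1) / 6 = 3.83

3.83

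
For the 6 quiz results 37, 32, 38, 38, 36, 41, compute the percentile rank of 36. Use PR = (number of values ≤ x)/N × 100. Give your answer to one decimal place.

33.3

N = 6.
Strictly below 36: 1. Equal to 36: 1.
PR = 2/6 × 100 = 33.3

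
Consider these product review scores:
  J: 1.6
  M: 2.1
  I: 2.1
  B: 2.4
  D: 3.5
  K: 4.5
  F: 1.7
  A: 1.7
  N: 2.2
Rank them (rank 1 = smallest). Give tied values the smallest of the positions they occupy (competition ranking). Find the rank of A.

2

Sorted (ascending): 1.6, 1.7, 1.7, 2.1, 2.1, 2.2, 2.4, 3.5, 4.5
The 2 values of 1.7 occupy positions 2–3 → each gets rank 2.
The 2 values of 2.1 occupy positions 4–5 → each gets rank 4.
A has value 1.7 → rank 2.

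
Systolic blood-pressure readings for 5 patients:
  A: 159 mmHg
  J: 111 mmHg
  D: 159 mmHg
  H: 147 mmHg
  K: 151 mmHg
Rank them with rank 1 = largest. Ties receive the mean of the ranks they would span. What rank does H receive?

4

Sorted (descending): 159, 159, 151, 147, 111
The 2 values of 159 occupy positions 1–2 → average rank (1+2)/2 = 1.5.
H has value 147 mmHg → rank 4.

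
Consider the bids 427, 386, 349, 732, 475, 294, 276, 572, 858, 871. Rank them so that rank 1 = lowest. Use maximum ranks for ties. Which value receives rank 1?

276

Sorted (ascending): 276, 294, 349, 386, 427, 475, 572, 732, 858, 871
No ties — each value takes its position as its rank.
Rank 1 → value 276.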